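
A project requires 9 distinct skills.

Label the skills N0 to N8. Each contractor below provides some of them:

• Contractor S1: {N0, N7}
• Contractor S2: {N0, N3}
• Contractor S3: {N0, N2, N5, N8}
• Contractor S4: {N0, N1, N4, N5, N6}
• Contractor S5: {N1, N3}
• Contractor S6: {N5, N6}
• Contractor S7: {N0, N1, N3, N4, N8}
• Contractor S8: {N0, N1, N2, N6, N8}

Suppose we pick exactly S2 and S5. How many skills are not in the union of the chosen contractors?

6

Union of S2, S5 = {N0, N1, N3}.
Not covered: N2, N4, N5, N6, N7, N8 — 6 skills.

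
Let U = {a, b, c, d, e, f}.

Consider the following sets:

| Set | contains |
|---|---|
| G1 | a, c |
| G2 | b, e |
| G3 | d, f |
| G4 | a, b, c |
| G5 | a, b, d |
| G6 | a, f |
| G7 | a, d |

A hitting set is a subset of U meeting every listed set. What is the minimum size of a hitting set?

H = {a, b, f} meets every set (each contains at least one member of H), and |H| = 3.
The sets G1, G2, G3 are pairwise disjoint, so any hitting set needs a separate element for each — at least 3. Hence 3 is optimal.

3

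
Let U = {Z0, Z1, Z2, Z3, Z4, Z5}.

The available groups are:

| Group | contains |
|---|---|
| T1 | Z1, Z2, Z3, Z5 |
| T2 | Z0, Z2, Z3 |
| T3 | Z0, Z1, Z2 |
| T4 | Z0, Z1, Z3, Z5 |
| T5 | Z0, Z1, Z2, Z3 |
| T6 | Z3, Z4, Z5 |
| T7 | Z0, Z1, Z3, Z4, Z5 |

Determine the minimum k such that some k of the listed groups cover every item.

T5 and T6 together: T5 ∪ T6 = {Z0, Z1, Z2, Z3, Z4, Z5} — every item is covered.
No single group has all 6 items (the largest, T7, has 5), so 2 is optimal.

2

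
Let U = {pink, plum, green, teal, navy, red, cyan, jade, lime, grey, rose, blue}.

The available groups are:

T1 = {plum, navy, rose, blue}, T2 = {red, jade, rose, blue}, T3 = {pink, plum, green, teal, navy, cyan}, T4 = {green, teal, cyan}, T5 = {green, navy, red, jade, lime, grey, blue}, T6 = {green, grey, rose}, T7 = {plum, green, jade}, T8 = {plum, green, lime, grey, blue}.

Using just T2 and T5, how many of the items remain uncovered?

Union of T2, T5 = {green, navy, red, jade, lime, grey, rose, blue}.
Not covered: pink, plum, teal, cyan — 4 items.

4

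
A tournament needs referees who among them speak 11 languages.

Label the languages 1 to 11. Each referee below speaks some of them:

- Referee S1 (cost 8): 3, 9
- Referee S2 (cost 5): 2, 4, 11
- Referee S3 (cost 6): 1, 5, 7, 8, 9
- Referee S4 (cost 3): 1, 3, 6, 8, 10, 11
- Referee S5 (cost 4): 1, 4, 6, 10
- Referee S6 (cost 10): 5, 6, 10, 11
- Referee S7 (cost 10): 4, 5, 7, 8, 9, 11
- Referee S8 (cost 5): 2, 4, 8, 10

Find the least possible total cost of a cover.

14

S2, S3, S4 together cover every language (S2 ∪ S3 ∪ S4 = {1, 2, 3, 4, 5, 6, 7, 8, 9, 10, 11}); total cost 5 + 6 + 3 = 14.
No covering selection has total cost below 14.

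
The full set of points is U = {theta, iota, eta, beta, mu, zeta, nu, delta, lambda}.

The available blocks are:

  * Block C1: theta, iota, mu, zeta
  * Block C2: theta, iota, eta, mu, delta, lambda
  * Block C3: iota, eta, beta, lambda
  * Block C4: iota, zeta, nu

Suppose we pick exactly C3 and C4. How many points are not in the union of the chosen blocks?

3

Union of C3, C4 = {iota, eta, beta, zeta, nu, lambda}.
Not covered: theta, mu, delta — 3 points.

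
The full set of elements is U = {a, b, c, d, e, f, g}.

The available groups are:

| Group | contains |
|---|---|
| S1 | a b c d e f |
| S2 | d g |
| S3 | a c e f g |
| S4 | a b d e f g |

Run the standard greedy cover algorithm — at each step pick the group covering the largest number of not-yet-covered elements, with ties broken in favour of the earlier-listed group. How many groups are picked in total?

2

Greedy: pick S1 (covers 6 new) → pick S2 (covers 1 new). Total picks: 2.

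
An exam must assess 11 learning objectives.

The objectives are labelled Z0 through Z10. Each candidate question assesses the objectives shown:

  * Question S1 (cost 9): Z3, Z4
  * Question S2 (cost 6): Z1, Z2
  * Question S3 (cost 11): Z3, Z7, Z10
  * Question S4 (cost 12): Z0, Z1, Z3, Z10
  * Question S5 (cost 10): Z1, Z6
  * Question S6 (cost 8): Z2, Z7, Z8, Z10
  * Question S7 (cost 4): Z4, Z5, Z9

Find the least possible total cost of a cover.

S4, S5, S6, S7 together cover every objective (S4 ∪ S5 ∪ S6 ∪ S7 = {Z0, Z1, Z2, Z3, Z4, Z5, Z6, Z7, Z8, Z9, Z10}); total cost 12 + 10 + 8 + 4 = 34.
No covering selection has total cost below 34.

34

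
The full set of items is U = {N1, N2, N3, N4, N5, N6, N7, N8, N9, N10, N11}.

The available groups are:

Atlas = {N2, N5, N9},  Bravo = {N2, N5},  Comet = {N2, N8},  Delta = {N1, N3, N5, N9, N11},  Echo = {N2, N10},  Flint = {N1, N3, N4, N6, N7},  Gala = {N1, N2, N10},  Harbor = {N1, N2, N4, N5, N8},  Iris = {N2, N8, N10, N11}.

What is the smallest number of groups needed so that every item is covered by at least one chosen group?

Atlas, Flint, and Iris cover everything between them: the union {N1, N2, N3, N4, N5, N6, N7, N8, N9, N10, N11} is all of U.
Each group has at most 5 items, and 2·5 = 10 < 11 — so at least 3 groups are needed, and 3 is optimal.

3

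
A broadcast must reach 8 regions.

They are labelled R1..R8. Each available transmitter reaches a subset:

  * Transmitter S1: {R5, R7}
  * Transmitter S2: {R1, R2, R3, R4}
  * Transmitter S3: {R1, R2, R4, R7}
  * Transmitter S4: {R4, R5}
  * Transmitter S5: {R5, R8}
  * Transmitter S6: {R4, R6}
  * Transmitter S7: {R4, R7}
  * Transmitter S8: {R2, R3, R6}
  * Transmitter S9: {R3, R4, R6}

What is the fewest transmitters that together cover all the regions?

S3 and S5 and S9 together: S3 ∪ S5 ∪ S9 = {R1, R2, R3, R4, R5, R6, R7, R8} — every region is covered.
Only S5 contains R8, so S5 is forced; the remaining 6 regions need at least 2 more transmitters (each remaining transmitter adds at most 4) — so at least 3 transmitters are needed, and 3 is optimal.

3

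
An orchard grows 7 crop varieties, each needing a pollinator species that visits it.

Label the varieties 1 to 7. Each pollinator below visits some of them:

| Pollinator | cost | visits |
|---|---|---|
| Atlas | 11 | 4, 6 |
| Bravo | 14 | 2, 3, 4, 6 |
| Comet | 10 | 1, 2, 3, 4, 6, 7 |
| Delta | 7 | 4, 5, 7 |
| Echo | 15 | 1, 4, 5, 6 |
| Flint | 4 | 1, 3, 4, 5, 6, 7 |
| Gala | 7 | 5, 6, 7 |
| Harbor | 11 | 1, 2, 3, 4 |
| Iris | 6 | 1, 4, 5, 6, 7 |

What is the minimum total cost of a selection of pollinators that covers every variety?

Comet, Flint together cover every variety (Comet ∪ Flint = {1, 2, 3, 4, 5, 6, 7}); total cost 10 + 4 = 14.
No covering selection has total cost below 14.

14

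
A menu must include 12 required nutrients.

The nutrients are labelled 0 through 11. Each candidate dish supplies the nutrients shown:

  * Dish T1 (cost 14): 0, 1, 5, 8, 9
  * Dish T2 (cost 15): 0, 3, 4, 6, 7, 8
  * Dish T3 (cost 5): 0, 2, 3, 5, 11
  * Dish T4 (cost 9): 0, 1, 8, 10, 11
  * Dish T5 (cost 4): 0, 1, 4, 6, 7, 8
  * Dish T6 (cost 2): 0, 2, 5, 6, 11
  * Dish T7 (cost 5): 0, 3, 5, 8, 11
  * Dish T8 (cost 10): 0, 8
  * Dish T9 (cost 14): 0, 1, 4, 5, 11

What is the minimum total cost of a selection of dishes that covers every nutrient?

T1, T3, T4, T5 together cover every nutrient (T1 ∪ T3 ∪ T4 ∪ T5 = {0, 1, 2, 3, 4, 5, 6, 7, 8, 9, 10, 11}); total cost 14 + 5 + 9 + 4 = 32.
The greedy pick T6, T5, T3, T4, T1 costs 34; no covering selection beats 32.

32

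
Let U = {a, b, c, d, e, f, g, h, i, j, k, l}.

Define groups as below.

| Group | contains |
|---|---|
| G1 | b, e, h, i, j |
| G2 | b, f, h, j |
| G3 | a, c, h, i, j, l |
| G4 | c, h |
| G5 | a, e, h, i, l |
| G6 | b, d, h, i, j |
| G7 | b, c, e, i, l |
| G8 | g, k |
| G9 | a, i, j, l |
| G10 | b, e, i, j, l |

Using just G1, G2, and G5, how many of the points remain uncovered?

Union of G1, G2, G5 = {a, b, e, f, h, i, j, l}.
Not covered: c, d, g, k — 4 points.

4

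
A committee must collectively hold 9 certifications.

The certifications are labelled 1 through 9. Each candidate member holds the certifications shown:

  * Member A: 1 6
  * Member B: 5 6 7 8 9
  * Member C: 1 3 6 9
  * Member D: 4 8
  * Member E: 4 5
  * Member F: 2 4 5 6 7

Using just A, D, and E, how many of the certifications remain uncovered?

Union of A, D, E = {1, 4, 5, 6, 8}.
Not covered: 2, 3, 7, 9 — 4 certifications.

4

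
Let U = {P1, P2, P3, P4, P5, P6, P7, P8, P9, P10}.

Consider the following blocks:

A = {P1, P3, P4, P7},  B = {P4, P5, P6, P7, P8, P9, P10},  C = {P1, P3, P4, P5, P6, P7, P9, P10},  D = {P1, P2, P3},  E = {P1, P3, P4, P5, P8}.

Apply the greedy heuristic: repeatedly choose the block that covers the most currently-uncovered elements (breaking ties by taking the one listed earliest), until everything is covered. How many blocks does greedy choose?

3

Greedy: pick C (covers 8 new) → pick B (covers 1 new) → pick D (covers 1 new). Total picks: 3.
(The true minimum cover uses only 2 blocks, so greedy is not optimal here.)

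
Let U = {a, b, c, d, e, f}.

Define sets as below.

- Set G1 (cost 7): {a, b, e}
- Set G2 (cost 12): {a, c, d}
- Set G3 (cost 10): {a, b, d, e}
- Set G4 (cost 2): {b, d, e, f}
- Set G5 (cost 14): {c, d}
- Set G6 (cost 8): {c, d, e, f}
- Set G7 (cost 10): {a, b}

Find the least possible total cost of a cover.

G2, G4 together cover every element (G2 ∪ G4 = {a, b, c, d, e, f}); total cost 12 + 2 = 14.
No covering selection has total cost below 14.

14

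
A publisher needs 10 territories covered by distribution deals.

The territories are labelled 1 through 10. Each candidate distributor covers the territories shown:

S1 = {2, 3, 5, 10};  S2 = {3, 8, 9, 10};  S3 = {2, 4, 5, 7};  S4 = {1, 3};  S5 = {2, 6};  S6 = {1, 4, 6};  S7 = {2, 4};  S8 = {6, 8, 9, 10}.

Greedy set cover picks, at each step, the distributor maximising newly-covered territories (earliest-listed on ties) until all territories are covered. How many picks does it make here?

Greedy: pick S1 (covers 4 new) → pick S6 (covers 3 new) → pick S2 (covers 2 new) → pick S3 (covers 1 new). Total picks: 4.
(The true minimum cover uses only 3 distributors, so greedy is not optimal here.)

4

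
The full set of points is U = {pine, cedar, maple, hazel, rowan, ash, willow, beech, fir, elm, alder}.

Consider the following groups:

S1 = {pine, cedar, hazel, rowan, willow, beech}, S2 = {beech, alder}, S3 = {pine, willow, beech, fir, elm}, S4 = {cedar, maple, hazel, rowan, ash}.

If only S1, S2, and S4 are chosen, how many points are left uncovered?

2

Union of S1, S2, S4 = {pine, cedar, maple, hazel, rowan, ash, willow, beech, alder}.
Not covered: fir, elm — 2 points.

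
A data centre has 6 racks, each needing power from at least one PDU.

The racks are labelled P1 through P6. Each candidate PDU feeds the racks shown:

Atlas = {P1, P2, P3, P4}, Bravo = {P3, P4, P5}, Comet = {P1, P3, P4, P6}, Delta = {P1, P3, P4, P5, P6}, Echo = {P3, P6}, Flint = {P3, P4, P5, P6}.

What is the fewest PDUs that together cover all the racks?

Take {Atlas, Delta}. Their union is {P1, P2, P3, P4, P5, P6}, which is all 6 racks.
No single PDU has all 6 racks (the largest, Delta, has 5), so 2 is optimal.

2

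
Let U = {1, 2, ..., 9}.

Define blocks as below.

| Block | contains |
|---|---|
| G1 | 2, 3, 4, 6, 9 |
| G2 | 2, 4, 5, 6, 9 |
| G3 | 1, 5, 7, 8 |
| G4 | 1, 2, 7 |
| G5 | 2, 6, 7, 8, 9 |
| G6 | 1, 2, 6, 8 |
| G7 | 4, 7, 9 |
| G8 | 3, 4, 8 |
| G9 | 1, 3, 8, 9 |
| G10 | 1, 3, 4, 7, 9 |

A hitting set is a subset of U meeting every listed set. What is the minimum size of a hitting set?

3

Take H = {1, 4, 9}. Each listed block contains at least one of these, so H is a hitting set of size 3.
No choice of 2 points meets every block, so 3 is the minimum.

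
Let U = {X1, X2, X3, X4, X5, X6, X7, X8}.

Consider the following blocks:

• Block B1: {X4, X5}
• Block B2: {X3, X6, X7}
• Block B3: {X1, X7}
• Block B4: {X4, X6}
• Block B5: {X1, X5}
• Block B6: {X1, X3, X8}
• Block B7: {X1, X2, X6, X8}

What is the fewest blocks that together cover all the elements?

B1 and B2 and B7 together: B1 ∪ B2 ∪ B7 = {X1, X2, X3, X4, X5, X6, X7, X8} — every element is covered.
Only B7 contains X2, so B7 is forced; the remaining 4 elements need at least 2 more blocks (each remaining block adds at most 2) — so at least 3 blocks are needed, and 3 is optimal.

3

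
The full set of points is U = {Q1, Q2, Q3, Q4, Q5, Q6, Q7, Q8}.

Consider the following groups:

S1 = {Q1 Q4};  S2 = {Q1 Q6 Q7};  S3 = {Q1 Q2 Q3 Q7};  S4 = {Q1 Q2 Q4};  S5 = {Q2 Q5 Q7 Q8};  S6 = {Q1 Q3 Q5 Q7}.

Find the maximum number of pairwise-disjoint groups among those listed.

2

S1, S5 are pairwise disjoint (S1={Q1,Q4}; S5={Q2,Q5,Q7,Q8}).
Every remaining group overlaps one of these, and no 3 of the listed groups are pairwise disjoint, so 2 is the maximum.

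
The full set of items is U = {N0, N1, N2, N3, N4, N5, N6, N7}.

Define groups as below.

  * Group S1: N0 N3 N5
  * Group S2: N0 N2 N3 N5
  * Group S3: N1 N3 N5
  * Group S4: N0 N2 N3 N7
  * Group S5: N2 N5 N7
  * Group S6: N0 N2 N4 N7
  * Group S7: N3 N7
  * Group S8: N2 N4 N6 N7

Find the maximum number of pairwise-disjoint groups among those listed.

2

S3, S6 are pairwise disjoint (S3={N1,N3,N5}; S6={N0,N2,N4,N7}).
Every remaining group overlaps one of these, and no 3 of the listed groups are pairwise disjoint, so 2 is the maximum.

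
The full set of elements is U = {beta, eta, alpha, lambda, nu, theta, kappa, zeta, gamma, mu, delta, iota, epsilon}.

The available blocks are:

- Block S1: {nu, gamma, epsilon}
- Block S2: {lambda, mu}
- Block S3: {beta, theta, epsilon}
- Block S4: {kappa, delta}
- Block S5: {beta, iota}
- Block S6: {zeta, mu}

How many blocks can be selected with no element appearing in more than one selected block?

4

S1, S2, S4, S5 are pairwise disjoint (S1={nu,gamma,epsilon}; S2={lambda,mu}; S4={kappa,delta}; S5={beta,iota}).
Every remaining block overlaps one of these, and no 5 of the listed blocks are pairwise disjoint, so 4 is the maximum.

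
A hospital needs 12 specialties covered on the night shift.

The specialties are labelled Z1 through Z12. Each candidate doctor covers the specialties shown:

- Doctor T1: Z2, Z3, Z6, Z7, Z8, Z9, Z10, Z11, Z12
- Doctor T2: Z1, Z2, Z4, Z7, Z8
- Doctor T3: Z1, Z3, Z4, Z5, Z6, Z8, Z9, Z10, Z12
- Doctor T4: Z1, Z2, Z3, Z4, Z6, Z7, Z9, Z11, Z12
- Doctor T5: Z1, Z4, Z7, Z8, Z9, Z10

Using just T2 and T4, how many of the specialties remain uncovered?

Union of T2, T4 = {Z1, Z2, Z3, Z4, Z6, Z7, Z8, Z9, Z11, Z12}.
Not covered: Z5, Z10 — 2 specialties.

2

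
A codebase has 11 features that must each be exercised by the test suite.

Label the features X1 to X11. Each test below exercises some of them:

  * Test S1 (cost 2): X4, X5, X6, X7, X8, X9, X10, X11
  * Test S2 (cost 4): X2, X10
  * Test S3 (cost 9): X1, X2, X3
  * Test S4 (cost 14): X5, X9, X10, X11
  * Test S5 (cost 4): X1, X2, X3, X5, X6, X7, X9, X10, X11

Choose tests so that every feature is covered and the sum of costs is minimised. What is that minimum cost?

S1, S5 together cover every feature (S1 ∪ S5 = {X1, X2, X3, X4, X5, X6, X7, X8, X9, X10, X11}); total cost 2 + 4 = 6.
No covering selection has total cost below 6.

6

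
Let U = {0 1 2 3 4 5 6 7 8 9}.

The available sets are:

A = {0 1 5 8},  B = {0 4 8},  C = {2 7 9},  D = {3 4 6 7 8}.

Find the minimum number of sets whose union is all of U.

3

A, C, and D cover everything between them: the union {0, 1, 2, 3, 4, 5, 6, 7, 8, 9} is all of U.
Only A contains 1, so A is forced; the remaining 6 points need at least 2 more sets (each remaining set adds at most 4) — so at least 3 sets are needed, and 3 is optimal.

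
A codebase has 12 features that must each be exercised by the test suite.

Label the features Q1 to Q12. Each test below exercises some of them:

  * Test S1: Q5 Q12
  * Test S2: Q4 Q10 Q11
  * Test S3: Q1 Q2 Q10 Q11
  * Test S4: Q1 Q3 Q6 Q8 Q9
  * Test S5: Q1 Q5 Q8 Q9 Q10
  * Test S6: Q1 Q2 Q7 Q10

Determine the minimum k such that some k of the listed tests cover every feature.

4

S1 and S2 and S4 and S6 together: S1 ∪ S2 ∪ S4 ∪ S6 = {Q1, Q2, Q3, Q4, Q5, Q6, Q7, Q8, Q9, Q10, Q11, Q12} — every feature is covered.
Only S4 contains Q3, so S4 is forced; the remaining 7 features need at least 3 more tests (each remaining test adds at most 3) — so at least 4 tests are needed, and 4 is optimal.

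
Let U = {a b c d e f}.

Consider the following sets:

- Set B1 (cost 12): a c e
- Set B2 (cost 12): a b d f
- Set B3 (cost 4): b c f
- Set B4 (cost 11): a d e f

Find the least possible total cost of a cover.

B3, B4 together cover every element (B3 ∪ B4 = {a, b, c, d, e, f}); total cost 4 + 11 = 15.
No covering selection has total cost below 15.

15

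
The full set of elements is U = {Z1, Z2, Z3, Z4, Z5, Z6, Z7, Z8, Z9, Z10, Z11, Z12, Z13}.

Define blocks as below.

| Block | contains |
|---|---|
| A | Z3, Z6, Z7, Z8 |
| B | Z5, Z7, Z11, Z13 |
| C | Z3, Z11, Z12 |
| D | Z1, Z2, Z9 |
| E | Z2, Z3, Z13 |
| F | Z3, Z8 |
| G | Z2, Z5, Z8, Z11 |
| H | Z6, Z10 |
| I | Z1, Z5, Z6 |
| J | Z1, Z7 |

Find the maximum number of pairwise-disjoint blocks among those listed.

4

B, D, F, H are pairwise disjoint (B={Z5,Z7,Z11,Z13}; D={Z1,Z2,Z9}; F={Z3,Z8}; H={Z6,Z10}).
Every remaining block overlaps one of these, and no 5 of the listed blocks are pairwise disjoint, so 4 is the maximum.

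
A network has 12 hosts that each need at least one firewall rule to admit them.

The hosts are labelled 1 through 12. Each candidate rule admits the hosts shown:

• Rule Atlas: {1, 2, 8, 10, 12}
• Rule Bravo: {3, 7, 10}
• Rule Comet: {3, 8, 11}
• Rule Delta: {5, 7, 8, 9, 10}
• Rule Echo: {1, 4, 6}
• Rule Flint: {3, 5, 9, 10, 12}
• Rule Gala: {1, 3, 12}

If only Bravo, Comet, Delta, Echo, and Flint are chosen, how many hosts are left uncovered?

1

Union of Bravo, Comet, Delta, Echo, Flint = {1, 3, 4, 5, 6, 7, 8, 9, 10, 11, 12}.
Not covered: 2 — 1 host.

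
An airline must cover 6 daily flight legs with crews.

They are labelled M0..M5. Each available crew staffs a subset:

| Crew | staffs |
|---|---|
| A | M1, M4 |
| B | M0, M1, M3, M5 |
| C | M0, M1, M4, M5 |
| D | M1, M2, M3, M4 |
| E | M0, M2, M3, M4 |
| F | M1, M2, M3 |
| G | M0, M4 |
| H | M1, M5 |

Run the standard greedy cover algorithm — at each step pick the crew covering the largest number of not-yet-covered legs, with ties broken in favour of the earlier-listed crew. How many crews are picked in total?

2

Greedy: pick B (covers 4 new) → pick D (covers 2 new). Total picks: 2.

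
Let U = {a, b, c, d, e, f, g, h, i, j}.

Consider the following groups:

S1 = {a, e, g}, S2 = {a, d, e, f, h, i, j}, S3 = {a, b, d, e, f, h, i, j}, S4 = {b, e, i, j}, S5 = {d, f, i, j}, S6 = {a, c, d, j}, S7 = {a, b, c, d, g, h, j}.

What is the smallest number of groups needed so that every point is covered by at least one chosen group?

2

S2 and S7 cover everything between them: the union {a, b, c, d, e, f, g, h, i, j} is all of U.
No single group has all 10 points (the largest, S3, has 8), so 2 is optimal.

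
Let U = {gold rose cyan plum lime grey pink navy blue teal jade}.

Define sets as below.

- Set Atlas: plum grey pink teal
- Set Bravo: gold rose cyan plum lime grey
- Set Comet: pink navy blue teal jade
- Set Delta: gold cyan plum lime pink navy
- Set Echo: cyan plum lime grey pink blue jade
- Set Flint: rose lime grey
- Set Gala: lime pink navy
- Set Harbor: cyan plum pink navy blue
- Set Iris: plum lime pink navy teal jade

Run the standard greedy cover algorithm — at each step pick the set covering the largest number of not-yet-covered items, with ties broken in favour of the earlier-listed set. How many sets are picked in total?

Greedy: pick Echo (covers 7 new) → pick Bravo (covers 2 new) → pick Comet (covers 2 new). Total picks: 3.
(The true minimum cover uses only 2 sets, so greedy is not optimal here.)

3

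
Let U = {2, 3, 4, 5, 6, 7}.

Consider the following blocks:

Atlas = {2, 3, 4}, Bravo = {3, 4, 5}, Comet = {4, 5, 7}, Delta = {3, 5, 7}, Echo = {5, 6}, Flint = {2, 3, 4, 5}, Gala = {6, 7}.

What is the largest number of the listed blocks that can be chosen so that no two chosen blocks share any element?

2

Atlas, Echo are pairwise disjoint (Atlas={2,3,4}; Echo={5,6}).
Every remaining block overlaps one of these, and no 3 of the listed blocks are pairwise disjoint, so 2 is the maximum.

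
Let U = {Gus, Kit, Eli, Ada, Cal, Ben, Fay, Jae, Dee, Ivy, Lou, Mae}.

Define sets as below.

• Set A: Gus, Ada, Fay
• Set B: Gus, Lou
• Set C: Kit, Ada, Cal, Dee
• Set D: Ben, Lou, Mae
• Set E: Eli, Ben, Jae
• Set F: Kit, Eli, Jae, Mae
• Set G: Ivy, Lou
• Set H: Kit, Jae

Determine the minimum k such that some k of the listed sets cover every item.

A, C, D, E, and G cover everything between them: the union {Gus, Kit, Eli, Ada, Cal, Ben, Fay, Jae, Dee, Ivy, Lou, Mae} is all of U.
No 4 of the 8 sets cover everything (all 70 combinations miss at least one item), so 5 is optimal.

5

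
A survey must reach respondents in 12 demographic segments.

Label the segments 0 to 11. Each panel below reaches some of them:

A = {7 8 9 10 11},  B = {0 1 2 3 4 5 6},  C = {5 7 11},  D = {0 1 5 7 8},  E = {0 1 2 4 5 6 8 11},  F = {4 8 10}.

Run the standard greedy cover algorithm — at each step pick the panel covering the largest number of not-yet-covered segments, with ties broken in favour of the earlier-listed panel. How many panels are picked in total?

Greedy: pick E (covers 8 new) → pick A (covers 3 new) → pick B (covers 1 new). Total picks: 3.
(The true minimum cover uses only 2 panels, so greedy is not optimal here.)

3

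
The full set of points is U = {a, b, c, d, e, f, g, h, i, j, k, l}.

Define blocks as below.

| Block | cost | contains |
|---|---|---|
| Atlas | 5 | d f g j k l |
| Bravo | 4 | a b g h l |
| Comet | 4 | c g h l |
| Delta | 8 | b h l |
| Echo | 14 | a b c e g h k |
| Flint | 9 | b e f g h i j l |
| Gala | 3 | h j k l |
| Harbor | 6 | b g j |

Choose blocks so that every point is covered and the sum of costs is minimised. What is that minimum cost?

Atlas, Bravo, Comet, Flint together cover every point (Atlas ∪ Bravo ∪ Comet ∪ Flint = {a, b, c, d, e, f, g, h, i, j, k, l}); total cost 5 + 4 + 4 + 9 = 22.
The greedy pick Gala, Bravo, Atlas, Comet, Flint costs 25; no covering selection beats 22.

22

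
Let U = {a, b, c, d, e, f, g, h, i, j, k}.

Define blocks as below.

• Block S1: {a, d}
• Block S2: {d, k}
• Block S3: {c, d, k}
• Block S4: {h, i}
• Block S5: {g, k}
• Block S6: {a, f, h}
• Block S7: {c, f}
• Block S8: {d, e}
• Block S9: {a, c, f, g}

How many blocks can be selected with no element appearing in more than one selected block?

S1, S4, S5, S7 are pairwise disjoint (S1={a,d}; S4={h,i}; S5={g,k}; S7={c,f}).
Every remaining block overlaps one of these, and no 5 of the listed blocks are pairwise disjoint, so 4 is the maximum.

4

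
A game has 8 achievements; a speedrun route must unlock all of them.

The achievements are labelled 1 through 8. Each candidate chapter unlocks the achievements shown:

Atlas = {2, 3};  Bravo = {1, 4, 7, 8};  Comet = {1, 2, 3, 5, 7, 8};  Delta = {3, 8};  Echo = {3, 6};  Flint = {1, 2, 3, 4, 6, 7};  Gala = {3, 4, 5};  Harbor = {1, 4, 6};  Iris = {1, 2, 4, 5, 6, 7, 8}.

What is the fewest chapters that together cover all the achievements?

Take {Atlas, Iris}. Their union is {1, 2, 3, 4, 5, 6, 7, 8}, which is all 8 achievements.
No single chapter has all 8 achievements (the largest, Iris, has 7), so 2 is optimal.

2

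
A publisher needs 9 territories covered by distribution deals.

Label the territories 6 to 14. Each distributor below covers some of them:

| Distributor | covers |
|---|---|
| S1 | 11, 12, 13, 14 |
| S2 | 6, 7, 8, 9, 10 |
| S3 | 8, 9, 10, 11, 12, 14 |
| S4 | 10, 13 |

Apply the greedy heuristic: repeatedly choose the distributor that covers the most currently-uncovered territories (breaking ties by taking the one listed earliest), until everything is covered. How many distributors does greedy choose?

Greedy: pick S3 (covers 6 new) → pick S2 (covers 2 new) → pick S1 (covers 1 new). Total picks: 3.
(The true minimum cover uses only 2 distributors, so greedy is not optimal here.)

3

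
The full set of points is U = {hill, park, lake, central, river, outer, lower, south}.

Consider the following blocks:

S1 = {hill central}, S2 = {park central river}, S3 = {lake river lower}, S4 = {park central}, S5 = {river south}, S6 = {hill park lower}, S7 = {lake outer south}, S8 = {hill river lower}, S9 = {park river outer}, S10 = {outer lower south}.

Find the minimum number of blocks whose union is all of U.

S2, S6, and S7 cover everything between them: the union {hill, park, lake, central, river, outer, lower, south} is all of U.
Each block has at most 3 points, and 2·3 = 6 < 8 — so at least 3 blocks are needed, and 3 is optimal.

3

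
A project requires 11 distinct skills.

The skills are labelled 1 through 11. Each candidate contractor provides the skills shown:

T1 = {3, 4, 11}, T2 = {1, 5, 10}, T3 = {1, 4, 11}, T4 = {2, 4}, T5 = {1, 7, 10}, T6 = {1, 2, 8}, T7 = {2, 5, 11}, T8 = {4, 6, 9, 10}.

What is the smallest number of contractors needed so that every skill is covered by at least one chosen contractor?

T1 and T5 and T6 and T7 and T8 together: T1 ∪ T5 ∪ T6 ∪ T7 ∪ T8 = {1, 2, 3, 4, 5, 6, 7, 8, 9, 10, 11} — every skill is covered.
No 4 of the 8 contractors cover everything (all 70 combinations miss at least one skill), so 5 is optimal.

5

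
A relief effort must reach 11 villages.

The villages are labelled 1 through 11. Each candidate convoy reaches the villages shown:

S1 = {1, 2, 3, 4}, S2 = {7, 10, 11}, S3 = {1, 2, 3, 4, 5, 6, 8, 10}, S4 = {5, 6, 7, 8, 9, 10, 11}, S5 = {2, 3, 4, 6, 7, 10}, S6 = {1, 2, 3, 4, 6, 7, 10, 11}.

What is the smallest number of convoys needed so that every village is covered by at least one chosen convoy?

S3 and S4 together: S3 ∪ S4 = {1, 2, 3, 4, 5, 6, 7, 8, 9, 10, 11} — every village is covered.
No single convoy has all 11 villages (the largest, S3, has 8), so 2 is optimal.

2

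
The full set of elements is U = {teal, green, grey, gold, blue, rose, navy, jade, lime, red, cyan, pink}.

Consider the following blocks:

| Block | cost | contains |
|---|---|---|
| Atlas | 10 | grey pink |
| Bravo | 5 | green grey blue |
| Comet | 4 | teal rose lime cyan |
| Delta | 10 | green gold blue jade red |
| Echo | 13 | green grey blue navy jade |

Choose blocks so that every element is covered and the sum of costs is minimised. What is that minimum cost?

Atlas, Comet, Delta, Echo together cover every element (Atlas ∪ Comet ∪ Delta ∪ Echo = {teal, green, grey, gold, blue, rose, navy, jade, lime, red, cyan, pink}); total cost 10 + 4 + 10 + 13 = 37.
The greedy pick Comet, Bravo, Delta, Atlas, Echo costs 42; no covering selection beats 37.

37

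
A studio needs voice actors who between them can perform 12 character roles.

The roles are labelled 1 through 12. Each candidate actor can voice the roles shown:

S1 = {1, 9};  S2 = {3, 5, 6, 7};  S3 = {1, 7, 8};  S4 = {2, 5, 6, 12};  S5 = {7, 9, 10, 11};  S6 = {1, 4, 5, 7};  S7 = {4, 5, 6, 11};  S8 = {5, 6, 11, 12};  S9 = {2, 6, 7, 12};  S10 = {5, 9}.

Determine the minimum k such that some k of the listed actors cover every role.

5

S2 and S3 and S4 and S5 and S7 together: S2 ∪ S3 ∪ S4 ∪ S5 ∪ S7 = {1, 2, 3, 4, 5, 6, 7, 8, 9, 10, 11, 12} — every role is covered.
No 4 of the 10 actors cover everything (all 210 combinations miss at least one role), so 5 is optimal.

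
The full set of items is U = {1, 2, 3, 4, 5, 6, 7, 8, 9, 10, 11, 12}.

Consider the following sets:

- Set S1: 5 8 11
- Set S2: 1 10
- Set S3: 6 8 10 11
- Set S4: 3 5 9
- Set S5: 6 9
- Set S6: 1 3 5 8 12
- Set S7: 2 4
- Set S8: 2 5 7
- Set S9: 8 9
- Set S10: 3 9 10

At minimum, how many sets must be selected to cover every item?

S3, S4, S6, S7, and S8 cover everything between them: the union {1, 2, 3, 4, 5, 6, 7, 8, 9, 10, 11, 12} is all of U.
No 4 of the 10 sets cover everything (all 210 combinations miss at least one item), so 5 is optimal.

5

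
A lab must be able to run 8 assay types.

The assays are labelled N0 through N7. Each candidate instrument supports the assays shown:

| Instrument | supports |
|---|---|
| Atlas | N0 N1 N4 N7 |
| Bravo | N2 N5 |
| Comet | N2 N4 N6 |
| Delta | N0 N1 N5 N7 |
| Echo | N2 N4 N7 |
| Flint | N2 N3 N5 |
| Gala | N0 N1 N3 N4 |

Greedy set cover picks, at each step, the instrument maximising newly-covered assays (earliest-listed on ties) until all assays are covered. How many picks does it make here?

3

Greedy: pick Atlas (covers 4 new) → pick Flint (covers 3 new) → pick Comet (covers 1 new). Total picks: 3.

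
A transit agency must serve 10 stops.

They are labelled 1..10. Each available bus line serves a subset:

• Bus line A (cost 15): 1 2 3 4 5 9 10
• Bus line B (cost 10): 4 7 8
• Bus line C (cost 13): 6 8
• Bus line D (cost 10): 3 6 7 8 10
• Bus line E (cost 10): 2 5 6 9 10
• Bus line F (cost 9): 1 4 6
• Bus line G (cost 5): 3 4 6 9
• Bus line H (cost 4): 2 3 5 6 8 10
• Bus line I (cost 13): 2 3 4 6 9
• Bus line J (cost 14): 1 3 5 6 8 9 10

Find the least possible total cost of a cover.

A, D together cover every stop (A ∪ D = {1, 2, 3, 4, 5, 6, 7, 8, 9, 10}); total cost 15 + 10 = 25.
The greedy pick H, G, F, B costs 28; no covering selection beats 25.

25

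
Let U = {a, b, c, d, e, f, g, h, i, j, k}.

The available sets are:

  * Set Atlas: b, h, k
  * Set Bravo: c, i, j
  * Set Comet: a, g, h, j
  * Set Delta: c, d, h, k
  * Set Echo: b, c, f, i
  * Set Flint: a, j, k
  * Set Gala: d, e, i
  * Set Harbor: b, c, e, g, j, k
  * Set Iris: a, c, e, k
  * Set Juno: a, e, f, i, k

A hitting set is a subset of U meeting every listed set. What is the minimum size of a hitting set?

3

T = {i, j, k} meets every set (each contains at least one member of T), and |T| = 3.
No choice of 2 elements meets every set, so 3 is the minimum.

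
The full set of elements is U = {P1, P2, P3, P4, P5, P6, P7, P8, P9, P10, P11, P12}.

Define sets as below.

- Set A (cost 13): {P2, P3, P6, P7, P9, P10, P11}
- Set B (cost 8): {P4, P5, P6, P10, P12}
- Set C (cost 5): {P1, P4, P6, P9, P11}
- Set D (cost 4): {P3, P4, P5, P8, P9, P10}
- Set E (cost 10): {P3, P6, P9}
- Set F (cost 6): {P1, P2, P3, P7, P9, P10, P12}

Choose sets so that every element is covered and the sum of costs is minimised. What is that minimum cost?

15

C, D, F together cover every element (C ∪ D ∪ F = {P1, P2, P3, P4, P5, P6, P7, P8, P9, P10, P11, P12}); total cost 5 + 4 + 6 = 15.
No covering selection has total cost below 15.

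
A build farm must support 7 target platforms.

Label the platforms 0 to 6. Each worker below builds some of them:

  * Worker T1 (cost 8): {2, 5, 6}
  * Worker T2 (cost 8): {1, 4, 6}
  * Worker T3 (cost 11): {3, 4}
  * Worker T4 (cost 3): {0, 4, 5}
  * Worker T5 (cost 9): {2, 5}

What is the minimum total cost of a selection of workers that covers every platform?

T1, T2, T3, T4 together cover every platform (T1 ∪ T2 ∪ T3 ∪ T4 = {0, 1, 2, 3, 4, 5, 6}); total cost 8 + 8 + 11 + 3 = 30.
No covering selection has total cost below 30.

30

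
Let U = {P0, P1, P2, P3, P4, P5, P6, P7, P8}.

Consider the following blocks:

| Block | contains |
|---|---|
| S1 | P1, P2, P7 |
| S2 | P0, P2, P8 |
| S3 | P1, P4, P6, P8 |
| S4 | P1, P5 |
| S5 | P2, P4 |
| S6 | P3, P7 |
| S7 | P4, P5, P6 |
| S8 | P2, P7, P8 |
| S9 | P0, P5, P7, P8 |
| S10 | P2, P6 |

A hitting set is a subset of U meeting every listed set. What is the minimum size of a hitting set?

The 4 items {P2, P5, P6, P7} hit every block.
No choice of 3 items meets every block, so 4 is the minimum.

4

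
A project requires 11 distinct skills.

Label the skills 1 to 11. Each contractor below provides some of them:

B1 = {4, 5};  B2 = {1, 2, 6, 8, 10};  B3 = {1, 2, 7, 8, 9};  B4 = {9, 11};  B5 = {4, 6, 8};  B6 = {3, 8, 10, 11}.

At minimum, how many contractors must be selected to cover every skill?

4

Take {B1, B3, B5, B6}. Their union is {1, 2, 3, 4, 5, 6, 7, 8, 9, 10, 11}, which is all 11 skills.
No 3 of the 6 contractors cover everything (all 20 combinations miss at least one skill), so 4 is optimal.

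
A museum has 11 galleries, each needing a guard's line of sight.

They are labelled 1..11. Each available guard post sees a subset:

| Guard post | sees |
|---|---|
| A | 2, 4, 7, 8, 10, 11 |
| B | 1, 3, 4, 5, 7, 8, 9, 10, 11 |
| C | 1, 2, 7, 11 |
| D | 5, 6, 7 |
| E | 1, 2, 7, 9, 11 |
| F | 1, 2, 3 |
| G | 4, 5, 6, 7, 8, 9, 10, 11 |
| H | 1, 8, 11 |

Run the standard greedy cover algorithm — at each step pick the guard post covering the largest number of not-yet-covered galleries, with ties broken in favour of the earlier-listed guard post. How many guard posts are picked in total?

3

Greedy: pick B (covers 9 new) → pick A (covers 1 new) → pick D (covers 1 new). Total picks: 3.
(The true minimum cover uses only 2 guard posts, so greedy is not optimal here.)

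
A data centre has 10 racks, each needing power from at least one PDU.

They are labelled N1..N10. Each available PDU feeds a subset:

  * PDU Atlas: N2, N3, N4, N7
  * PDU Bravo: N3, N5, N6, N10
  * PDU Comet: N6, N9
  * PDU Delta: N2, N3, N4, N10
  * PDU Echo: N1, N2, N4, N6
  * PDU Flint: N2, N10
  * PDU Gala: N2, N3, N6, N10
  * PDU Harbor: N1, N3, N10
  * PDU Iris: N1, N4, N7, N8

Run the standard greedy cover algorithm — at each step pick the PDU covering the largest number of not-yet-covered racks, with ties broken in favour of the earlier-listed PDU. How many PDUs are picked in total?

Greedy: pick Atlas (covers 4 new) → pick Bravo (covers 3 new) → pick Iris (covers 2 new) → pick Comet (covers 1 new). Total picks: 4.

4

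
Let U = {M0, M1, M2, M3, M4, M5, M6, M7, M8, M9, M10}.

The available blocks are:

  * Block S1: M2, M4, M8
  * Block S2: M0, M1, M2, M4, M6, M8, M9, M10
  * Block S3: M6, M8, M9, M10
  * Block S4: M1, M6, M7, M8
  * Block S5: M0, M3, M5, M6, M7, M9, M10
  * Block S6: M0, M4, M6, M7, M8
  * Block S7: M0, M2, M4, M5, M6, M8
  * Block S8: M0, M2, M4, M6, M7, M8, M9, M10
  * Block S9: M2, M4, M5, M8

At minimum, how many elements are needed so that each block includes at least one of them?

2

H = {M7, M8} meets every block (each contains at least one member of H), and |H| = 2.
The blocks S1, S5 are pairwise disjoint, so any hitting set needs a separate element for each — at least 2. Hence 2 is optimal.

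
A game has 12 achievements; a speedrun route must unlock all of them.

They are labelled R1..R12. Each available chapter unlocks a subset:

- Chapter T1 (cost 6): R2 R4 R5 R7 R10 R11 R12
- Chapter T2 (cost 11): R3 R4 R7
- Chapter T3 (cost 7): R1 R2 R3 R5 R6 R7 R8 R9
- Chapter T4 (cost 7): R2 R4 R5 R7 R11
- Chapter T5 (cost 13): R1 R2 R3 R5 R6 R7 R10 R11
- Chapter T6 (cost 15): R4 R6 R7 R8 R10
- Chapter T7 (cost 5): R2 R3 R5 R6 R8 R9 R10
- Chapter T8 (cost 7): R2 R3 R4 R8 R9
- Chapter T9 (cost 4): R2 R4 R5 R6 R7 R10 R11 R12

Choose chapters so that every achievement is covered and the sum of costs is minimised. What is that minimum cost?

T3, T9 together cover every achievement (T3 ∪ T9 = {R1, R2, R3, R4, R5, R6, R7, R8, R9, R10, R11, R12}); total cost 7 + 4 = 11.
The greedy pick T9, T7, T3 costs 16; no covering selection beats 11.

11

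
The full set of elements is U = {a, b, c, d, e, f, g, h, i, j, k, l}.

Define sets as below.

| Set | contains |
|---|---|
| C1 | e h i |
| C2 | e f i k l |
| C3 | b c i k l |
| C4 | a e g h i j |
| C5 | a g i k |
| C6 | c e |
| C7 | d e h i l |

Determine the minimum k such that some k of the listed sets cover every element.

4

Take {C2, C3, C4, C7}. Their union is {a, b, c, d, e, f, g, h, i, j, k, l}, which is all 12 elements.
Only C7 contains d, so C7 is forced; the remaining 7 elements need at least 3 more sets (each remaining set adds at most 3) — so at least 4 sets are needed, and 4 is optimal.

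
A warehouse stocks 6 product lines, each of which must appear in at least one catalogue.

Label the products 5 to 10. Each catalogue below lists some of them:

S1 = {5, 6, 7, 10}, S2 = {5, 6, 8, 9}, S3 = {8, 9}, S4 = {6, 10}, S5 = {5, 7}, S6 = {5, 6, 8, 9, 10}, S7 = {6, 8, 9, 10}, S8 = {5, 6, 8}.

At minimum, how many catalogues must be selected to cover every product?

S1 and S2 together: S1 ∪ S2 = {5, 6, 7, 8, 9, 10} — every product is covered.
No single catalogue has all 6 products (the largest, S6, has 5), so 2 is optimal.

2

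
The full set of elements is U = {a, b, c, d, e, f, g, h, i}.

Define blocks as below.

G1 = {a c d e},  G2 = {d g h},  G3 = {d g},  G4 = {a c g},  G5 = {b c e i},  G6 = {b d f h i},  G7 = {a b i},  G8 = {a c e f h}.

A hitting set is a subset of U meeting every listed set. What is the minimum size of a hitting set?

Take T = {a, b, g}. Each listed block contains at least one of these, so T is a hitting set of size 3.
No choice of 2 elements meets every block, so 3 is the minimum.

3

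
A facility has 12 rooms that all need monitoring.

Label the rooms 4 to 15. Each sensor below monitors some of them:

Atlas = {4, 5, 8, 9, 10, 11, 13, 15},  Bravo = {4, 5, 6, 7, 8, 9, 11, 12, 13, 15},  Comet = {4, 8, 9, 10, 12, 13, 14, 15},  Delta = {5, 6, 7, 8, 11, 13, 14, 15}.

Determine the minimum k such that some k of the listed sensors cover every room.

2

Take {Bravo, Comet}. Their union is {4, 5, 6, 7, 8, 9, 10, 11, 12, 13, 14, 15}, which is all 12 rooms.
No single sensor has all 12 rooms (the largest, Bravo, has 10), so 2 is optimal.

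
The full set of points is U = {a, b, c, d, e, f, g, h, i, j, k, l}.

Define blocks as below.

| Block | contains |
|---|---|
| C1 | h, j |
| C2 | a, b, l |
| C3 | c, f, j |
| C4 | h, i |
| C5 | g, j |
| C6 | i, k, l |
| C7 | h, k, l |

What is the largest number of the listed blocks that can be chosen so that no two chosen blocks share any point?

C2, C3, C4 are pairwise disjoint (C2={a,b,l}; C3={c,f,j}; C4={h,i}).
Every remaining block overlaps one of these, and no 4 of the listed blocks are pairwise disjoint, so 3 is the maximum.

3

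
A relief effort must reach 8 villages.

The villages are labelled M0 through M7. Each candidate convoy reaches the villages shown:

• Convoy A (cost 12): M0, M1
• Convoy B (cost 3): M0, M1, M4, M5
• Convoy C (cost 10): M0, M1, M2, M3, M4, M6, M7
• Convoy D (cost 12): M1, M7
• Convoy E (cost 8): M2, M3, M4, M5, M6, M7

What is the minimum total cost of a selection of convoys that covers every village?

11

B, E together cover every village (B ∪ E = {M0, M1, M2, M3, M4, M5, M6, M7}); total cost 3 + 8 = 11.
No covering selection has total cost below 11.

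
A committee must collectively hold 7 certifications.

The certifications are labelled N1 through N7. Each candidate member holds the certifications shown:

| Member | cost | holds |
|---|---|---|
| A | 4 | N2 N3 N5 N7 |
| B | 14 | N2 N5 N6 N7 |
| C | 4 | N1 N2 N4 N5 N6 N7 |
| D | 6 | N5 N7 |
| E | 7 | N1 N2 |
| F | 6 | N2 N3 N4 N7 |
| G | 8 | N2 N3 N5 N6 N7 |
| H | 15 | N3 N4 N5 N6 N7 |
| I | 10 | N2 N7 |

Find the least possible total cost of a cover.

8

A, C together cover every certification (A ∪ C = {N1, N2, N3, N4, N5, N6, N7}); total cost 4 + 4 = 8.
No covering selection has total cost below 8.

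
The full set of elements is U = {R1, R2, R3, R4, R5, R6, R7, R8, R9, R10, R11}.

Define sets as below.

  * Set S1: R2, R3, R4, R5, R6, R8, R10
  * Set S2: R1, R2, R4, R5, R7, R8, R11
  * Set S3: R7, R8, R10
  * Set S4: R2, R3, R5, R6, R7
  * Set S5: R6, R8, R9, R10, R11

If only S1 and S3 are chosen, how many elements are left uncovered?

3

Union of S1, S3 = {R2, R3, R4, R5, R6, R7, R8, R10}.
Not covered: R1, R9, R11 — 3 elements.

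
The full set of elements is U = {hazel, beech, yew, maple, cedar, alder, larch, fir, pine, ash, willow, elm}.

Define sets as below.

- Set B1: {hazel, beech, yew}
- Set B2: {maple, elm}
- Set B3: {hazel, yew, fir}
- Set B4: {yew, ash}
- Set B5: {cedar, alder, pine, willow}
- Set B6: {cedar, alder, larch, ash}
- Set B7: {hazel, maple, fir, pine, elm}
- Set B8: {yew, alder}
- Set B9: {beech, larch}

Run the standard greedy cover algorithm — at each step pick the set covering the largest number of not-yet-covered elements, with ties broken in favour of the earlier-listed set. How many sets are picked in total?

4

Greedy: pick B7 (covers 5 new) → pick B6 (covers 4 new) → pick B1 (covers 2 new) → pick B5 (covers 1 new). Total picks: 4.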